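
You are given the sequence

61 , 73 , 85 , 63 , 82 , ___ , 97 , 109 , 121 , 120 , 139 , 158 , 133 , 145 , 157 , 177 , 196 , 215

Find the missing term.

The slot pattern repeats as AAABBB (period 6), so there are 2 interleaved tracks.
Subsequence A: 61, 73, 85, 97, 109, 121, 133, 145, 157. Linear: a_n = 49 + 12·n.
Subsequence B: 63, 82, ?, 120, 139, 158, 177, 196, 215. Adding 19 each time.
So the missing entry in subsequence B is 101.

101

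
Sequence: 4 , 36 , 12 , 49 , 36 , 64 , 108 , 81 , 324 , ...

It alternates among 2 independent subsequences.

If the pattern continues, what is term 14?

The terms cycle through 2 interleaved subsequences.
Track A is 4, 12, 36, 108, 324, which is a geometric progression (common ratio 3).
Track B is 36, 49, 64, 81, which is perfect squares starting at 6².
Position 14 falls in track B as its term 7, giving 144.

144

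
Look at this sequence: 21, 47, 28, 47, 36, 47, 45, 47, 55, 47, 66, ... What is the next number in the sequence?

47

Odd-indexed and even-indexed terms follow separate rules.
Stream A is 21, 28, 36, 45, 55, 66, which is triangular numbers n(n+1)/2 for n = 6, 7, ….
Stream B is 47, 47, 47, 47, 47, which is the constant sequence 47.
Term 12 comes from stream B (its 6th entry): 47.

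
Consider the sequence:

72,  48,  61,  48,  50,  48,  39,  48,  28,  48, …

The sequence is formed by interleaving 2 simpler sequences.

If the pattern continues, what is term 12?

Positions 1, 3, 5, … form one subsequence and positions 2, 4, 6, … form another.
Track A: 72, 61, 50, 39, 28 (arithmetic with common difference −11).
Track B: 48, 48, 48, 48, 48 (the constant sequence 48).
Position 12 falls in track B as its term 6, giving 48.

48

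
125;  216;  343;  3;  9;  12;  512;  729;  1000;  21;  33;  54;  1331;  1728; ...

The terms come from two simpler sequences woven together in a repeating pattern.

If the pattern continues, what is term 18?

228

The slot pattern repeats as AAABBB (period 6), so there are 2 interleaved tracks.
Track A is 125, 216, 343, 512, 729, 1000, 1331, 1728, which is perfect cubes starting at 5³.
Track B is 3, 9, 12, 21, 33, 54, which is Fibonacci-style (each term is the sum of the two before it).
Term 18 comes from track B (its 9th entry): 228.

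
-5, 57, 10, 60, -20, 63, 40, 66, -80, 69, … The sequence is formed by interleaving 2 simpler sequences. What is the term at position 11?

The terms cycle through 2 interleaved subsequences.
Track A is -5, 10, -20, 40, -80, which is geometric, ×-2 each step.
Track B is 57, 60, 63, 66, 69, which is linear: a_n = 54 + 3·n.
The 11th slot belongs to track A; its 6th term is 160.

160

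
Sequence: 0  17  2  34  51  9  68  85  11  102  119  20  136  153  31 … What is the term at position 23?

Positions follow the repeating pattern AAB; grouping by letter gives 2 tracks.
Stream A: 0, 17, 34, 51, 68, 85, 102, 119, 136, 153 — linear: a_n = -17 + 17·n.
Stream B: 2, 9, 11, 20, 31 — a Fibonacci-like recurrence a_n = a_{n-1} + a_{n-2}.
Term 23 comes from stream A (its 16th entry): 255.

255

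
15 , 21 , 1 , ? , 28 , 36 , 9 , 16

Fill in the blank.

Positions follow the repeating pattern AABB; grouping by letter gives 2 tracks.
Subsequence A = 15, 21, 28, 36: triangular numbers starting at T_5.
Subsequence B = 1, ?, 9, 16: perfect squares starting at 1².
Subsequence B's pattern makes the blank 4.

4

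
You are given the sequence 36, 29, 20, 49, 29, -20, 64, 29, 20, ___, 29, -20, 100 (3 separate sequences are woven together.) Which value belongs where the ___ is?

81

The terms cycle through 3 interleaved subsequences.
Track A: 36, 49, 64, ?, 100 — the squares 6², 7², 8², ….
Track B: 29, 29, 29, 29 — constant 29.
Track C: 20, -20, 20, -20 — alternating ±20.
Filling track A at index 4 by its rule yields 81.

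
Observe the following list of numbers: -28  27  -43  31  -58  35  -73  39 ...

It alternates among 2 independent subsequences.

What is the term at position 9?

-88

Positions 1, 3, 5, … form one subsequence and positions 2, 4, 6, … form another.
Track A: -28, -43, -58, -73 (arithmetic, step −15).
Track B: 27, 31, 35, 39 (adding 4 each time).
The 9th slot belongs to track A; its 5th term is -88.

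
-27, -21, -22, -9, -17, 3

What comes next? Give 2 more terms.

-12, 15

Positions 1, 3, 5, … form one subsequence and positions 2, 4, 6, … form another.
Track A: -27, -22, -17. Arithmetic, step +5.
Track B: -21, -9, 3. Arithmetic, step +12.
Position 7 falls in track A as its term 4, giving -12.
Position 8 → track B, term 4 = 15.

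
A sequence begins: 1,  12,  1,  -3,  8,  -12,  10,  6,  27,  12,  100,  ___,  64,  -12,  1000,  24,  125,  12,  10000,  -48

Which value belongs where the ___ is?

-12

Read the sequence 4 terms at a time; column i is its own pattern.
Track A: 1, 8, 27, 64, 125 — perfect cubes starting at 1³.
Track B: 12, -12, 12, -12, 12 — alternating ±12.
Track C: 1, 10, 100, 1000, 10000 — powers of 10.
Track D: -3, 6, ?, 24, -48 — multiplying by -2 each time.
The gap is track D's term 3; the rule gives -12.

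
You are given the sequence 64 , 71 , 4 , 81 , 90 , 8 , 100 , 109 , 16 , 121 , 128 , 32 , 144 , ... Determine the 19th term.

Split by position mod 3 into 3 tracks.
Track A: 64, 81, 100, 121, 144 — consecutive squares n² from n = 8.
Track B: 71, 90, 109, 128 — linear: a_n = 52 + 19·n.
Track C: 4, 8, 16, 32 — geometric, ×2 each step.
Term 19 comes from track A (its 7th entry): 196.

196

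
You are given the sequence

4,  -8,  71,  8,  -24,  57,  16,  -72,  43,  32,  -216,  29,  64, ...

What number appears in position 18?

Read the sequence 3 terms at a time; column i is its own pattern.
Track A: 4, 8, 16, 32, 64 (powers 2^2, 2^3, 2^4, …).
Track B: -8, -24, -72, -216 (a geometric progression (common ratio 3)).
Track C: 71, 57, 43, 29 (arithmetic, step −14).
Term 18 comes from track C (its 6th entry): 1.

1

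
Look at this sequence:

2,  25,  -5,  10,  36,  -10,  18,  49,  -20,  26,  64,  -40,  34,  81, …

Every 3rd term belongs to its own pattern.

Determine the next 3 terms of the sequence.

Split by position mod 3 into 3 tracks.
Subsequence A = 2, 10, 18, 26, 34: adding 8 each time.
Subsequence B = 25, 36, 49, 64, 81: the squares 5², 6², 7², ….
Subsequence C = -5, -10, -20, -40: geometric, ×2 each step.
The 15th slot belongs to subsequence C; its 5th term is -80.
The 16th slot belongs to subsequence A; its 6th term is 42.
Term 17 comes from subsequence B (its 6th entry): 100.

-80, 42, 100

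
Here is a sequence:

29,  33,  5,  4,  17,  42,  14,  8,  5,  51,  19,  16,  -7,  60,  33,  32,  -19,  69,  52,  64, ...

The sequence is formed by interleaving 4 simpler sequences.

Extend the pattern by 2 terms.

-31, 78

Taking every 4th term gives 4 separate tracks.
Stream A: 29, 17, 5, -7, -19 (arithmetic, step −12).
Stream B: 33, 42, 51, 60, 69 (linear: a_n = 24 + 9·n).
Stream C: 5, 14, 19, 33, 52 (each term equals the sum of the previous two).
Stream D: 4, 8, 16, 32, 64 (geometric, ×2 each step).
The 21st slot belongs to stream A; its 6th term is -31.
Position 22 → stream B, term 6 = 78.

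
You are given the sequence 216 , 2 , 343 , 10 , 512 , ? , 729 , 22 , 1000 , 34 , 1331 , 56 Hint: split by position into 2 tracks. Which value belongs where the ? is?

Split by position mod 2 into 2 tracks.
Stream A: 216, 343, 512, 729, 1000, 1331 (perfect cubes starting at 6³).
Stream B: 2, 10, ?, 22, 34, 56 (a Fibonacci-like recurrence a_n = a_{n-1} + a_{n-2}).
Filling stream B at index 3 by its rule yields 12.

12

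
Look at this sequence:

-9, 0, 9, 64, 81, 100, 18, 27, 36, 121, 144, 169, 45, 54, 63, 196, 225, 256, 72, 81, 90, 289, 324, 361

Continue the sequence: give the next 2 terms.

Positions follow the repeating pattern AAABBB; grouping by letter gives 2 tracks.
Track A = -9, 0, 9, 18, 27, 36, 45, 54, 63, 72, 81, 90: adding 9 each time.
Track B = 64, 81, 100, 121, 144, 169, 196, 225, 256, 289, 324, 361: consecutive squares n² from n = 8.
The 25th slot belongs to track A; its 13th term is 99.
Term 26 comes from track A (its 14th entry): 108.

99, 108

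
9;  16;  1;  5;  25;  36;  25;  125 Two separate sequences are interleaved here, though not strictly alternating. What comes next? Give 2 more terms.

Positions follow the repeating pattern AABB; grouping by letter gives 2 tracks.
Track A: 9, 16, 25, 36 — perfect squares starting at 3².
Track B: 1, 5, 25, 125 — successive powers of 5.
The 9th slot belongs to track A; its 5th term is 49.
Position 10 → track A, term 6 = 64.

49, 64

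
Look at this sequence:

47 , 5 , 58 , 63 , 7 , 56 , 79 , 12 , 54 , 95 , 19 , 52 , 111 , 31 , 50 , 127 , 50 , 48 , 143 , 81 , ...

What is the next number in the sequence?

Split by position mod 3 into 3 tracks.
Stream A is 47, 63, 79, 95, 111, 127, 143, which is arithmetic with common difference +16.
Stream B is 5, 7, 12, 19, 31, 50, 81, which is each term equals the sum of the previous two.
Stream C is 58, 56, 54, 52, 50, 48, which is linear: a_n = 60 − 2·n.
Position 21 → stream C, term 7 = 46.

46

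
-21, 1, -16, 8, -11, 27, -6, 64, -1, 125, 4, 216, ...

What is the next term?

9

Odd-indexed and even-indexed terms follow separate rules.
Subsequence A: -21, -16, -11, -6, -1, 4. Adding 5 each time.
Subsequence B: 1, 8, 27, 64, 125, 216. Perfect cubes starting at 1³.
Position 13 → subsequence A, term 7 = 9.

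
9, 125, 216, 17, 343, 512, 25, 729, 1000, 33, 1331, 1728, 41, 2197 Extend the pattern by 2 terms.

The slot pattern repeats as ABB (period 3), so there are 2 interleaved tracks.
Stream A = 9, 17, 25, 33, 41: linear: a_n = 1 + 8·n.
Stream B = 125, 216, 343, 512, 729, 1000, 1331, 1728, 2197: consecutive cubes n³ from n = 5.
Term 15 comes from stream B (its 10th entry): 2744.
The 16th slot belongs to stream A; its 6th term is 49.

2744, 49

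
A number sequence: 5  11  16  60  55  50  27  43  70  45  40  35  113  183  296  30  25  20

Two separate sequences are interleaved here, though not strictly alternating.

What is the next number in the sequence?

The slot pattern repeats as AAABBB (period 6), so there are 2 interleaved tracks.
Stream A is 5, 11, 16, 27, 43, 70, 113, 183, 296, which is each term equals the sum of the previous two.
Stream B is 60, 55, 50, 45, 40, 35, 30, 25, 20, which is arithmetic, step −5.
Position 19 → stream A, term 10 = 479.

479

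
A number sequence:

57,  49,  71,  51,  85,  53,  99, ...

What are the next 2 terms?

55, 113

Positions 1, 3, 5, … form one subsequence and positions 2, 4, 6, … form another.
Track A: 57, 71, 85, 99 — arithmetic, step +14.
Track B: 49, 51, 53 — linear: a_n = 47 + 2·n.
Position 8 → track B, term 4 = 55.
Term 9 comes from track A (its 5th entry): 113.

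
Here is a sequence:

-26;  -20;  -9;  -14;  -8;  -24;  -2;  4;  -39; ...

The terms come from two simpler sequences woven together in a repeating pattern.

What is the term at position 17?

The slot pattern repeats as AAB (period 3), so there are 2 interleaved tracks.
Subsequence A: -26, -20, -14, -8, -2, 4 — adding 6 each time.
Subsequence B: -9, -24, -39 — arithmetic, step −15.
Position 17 → subsequence A, term 12 = 40.

40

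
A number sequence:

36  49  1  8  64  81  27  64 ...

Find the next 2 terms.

100, 121

Positions follow the repeating pattern AABB; grouping by letter gives 2 tracks.
Stream A is 36, 49, 64, 81, which is consecutive squares n² from n = 6.
Stream B is 1, 8, 27, 64, which is perfect cubes starting at 1³.
Term 9 comes from stream A (its 5th entry): 100.
Position 10 falls in stream A as its term 6, giving 121.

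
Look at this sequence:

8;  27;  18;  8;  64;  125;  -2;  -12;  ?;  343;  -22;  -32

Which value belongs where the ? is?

The slot pattern repeats as AABB (period 4), so there are 2 interleaved tracks.
Track A: 8, 27, 64, 125, ?, 343. Consecutive cubes n³ from n = 2.
Track B: 18, 8, -2, -12, -22, -32. Linear: a_n = 28 − 10·n.
Filling track A at index 5 by its rule yields 216.

216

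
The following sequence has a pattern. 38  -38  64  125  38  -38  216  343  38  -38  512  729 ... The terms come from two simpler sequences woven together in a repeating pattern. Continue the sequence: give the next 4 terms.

38, -38, 1000, 1331

Positions follow the repeating pattern AABB; grouping by letter gives 2 tracks.
Stream A is 38, -38, 38, -38, 38, -38, which is alternating ±38.
Stream B is 64, 125, 216, 343, 512, 729, which is the cubes 4³, 5³, 6³, ….
The 13th slot belongs to stream A; its 7th term is 38.
Position 14 falls in stream A as its term 8, giving -38.
Position 15 → stream B, term 7 = 1000.
The 16th slot belongs to stream B; its 8th term is 1331.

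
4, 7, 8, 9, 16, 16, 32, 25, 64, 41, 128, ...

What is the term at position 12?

Split by position mod 2 into 2 tracks.
Subsequence A: 4, 8, 16, 32, 64, 128 — powers of 2.
Subsequence B: 7, 9, 16, 25, 41 — each term equals the sum of the previous two.
The 12th slot belongs to subsequence B; its 6th term is 66.

66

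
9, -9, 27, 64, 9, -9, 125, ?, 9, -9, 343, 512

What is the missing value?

216

Reading positions in blocks of 4 reveals the pattern AABB — 2 tracks woven together.
Stream A: 9, -9, 9, -9, 9, -9 (alternating ±9).
Stream B: 27, 64, 125, ?, 343, 512 (the cubes 3³, 4³, 5³, …).
Stream B's pattern makes the blank 216.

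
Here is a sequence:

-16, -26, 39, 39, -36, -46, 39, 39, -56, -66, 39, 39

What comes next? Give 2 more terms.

Reading positions in blocks of 4 reveals the pattern AABB — 2 tracks woven together.
Subsequence A = -16, -26, -36, -46, -56, -66: arithmetic with common difference −10.
Subsequence B = 39, 39, 39, 39, 39, 39: always 39.
Position 13 falls in subsequence A as its term 7, giving -76.
Position 14 → subsequence A, term 8 = -86.

-76, -86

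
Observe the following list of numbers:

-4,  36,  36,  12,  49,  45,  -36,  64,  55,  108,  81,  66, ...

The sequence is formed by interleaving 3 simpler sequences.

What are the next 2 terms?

Split by position mod 3: positions 1, 4, 7, … form one track, and each other residue class forms its own.
Track A is -4, 12, -36, 108, which is geometric, ×-3 each step.
Track B is 36, 49, 64, 81, which is consecutive squares n² from n = 6.
Track C is 36, 45, 55, 66, which is triangular numbers n(n+1)/2 for n = 8, 9, ….
Position 13 falls in track A as its term 5, giving -324.
Term 14 comes from track B (its 5th entry): 100.

-324, 100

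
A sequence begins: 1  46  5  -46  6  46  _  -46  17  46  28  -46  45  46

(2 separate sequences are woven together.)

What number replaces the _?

11

The terms cycle through 2 interleaved subsequences.
Subsequence A = 1, 5, 6, ?, 17, 28, 45: each term equals the sum of the previous two.
Subsequence B = 46, -46, 46, -46, 46, -46, 46: the oscillation 46·(−1)^(n+1).
The gap is subsequence A's term 4; the rule gives 11.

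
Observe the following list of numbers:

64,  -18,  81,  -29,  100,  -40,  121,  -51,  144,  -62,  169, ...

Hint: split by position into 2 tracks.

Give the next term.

-73

Odd-indexed and even-indexed terms follow separate rules.
Subsequence A = 64, 81, 100, 121, 144, 169: the squares 8², 9², 10², ….
Subsequence B = -18, -29, -40, -51, -62: arithmetic, step −11.
Position 12 → subsequence B, term 6 = -73.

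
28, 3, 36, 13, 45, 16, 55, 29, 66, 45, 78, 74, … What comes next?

The terms cycle through 2 interleaved subsequences.
Track A is 28, 36, 45, 55, 66, 78, which is triangular numbers n(n+1)/2 for n = 7, 8, ….
Track B is 3, 13, 16, 29, 45, 74, which is each term equals the sum of the previous two.
Term 13 comes from track A (its 7th entry): 91.

91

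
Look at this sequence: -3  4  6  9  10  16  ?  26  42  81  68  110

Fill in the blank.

The slot pattern repeats as ABB (period 3), so there are 2 interleaved tracks.
Stream A: -3, 9, ?, 81. A geometric progression (common ratio -3).
Stream B: 4, 6, 10, 16, 26, 42, 68, 110. Each term equals the sum of the previous two.
Filling stream A at index 3 by its rule yields -27.

-27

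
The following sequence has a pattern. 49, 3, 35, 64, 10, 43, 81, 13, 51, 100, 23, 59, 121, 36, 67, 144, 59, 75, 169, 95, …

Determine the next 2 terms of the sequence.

83, 196

Taking every 3rd term gives 3 separate tracks.
Stream A: 49, 64, 81, 100, 121, 144, 169 — consecutive squares n² from n = 7.
Stream B: 3, 10, 13, 23, 36, 59, 95 — Fibonacci-style (each term is the sum of the two before it).
Stream C: 35, 43, 51, 59, 67, 75 — arithmetic, step +8.
Term 21 comes from stream C (its 7th entry): 83.
Position 22 falls in stream A as its term 8, giving 196.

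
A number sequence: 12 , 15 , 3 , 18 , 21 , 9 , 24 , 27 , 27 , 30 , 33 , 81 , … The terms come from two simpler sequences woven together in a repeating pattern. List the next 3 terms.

The slot pattern repeats as AAB (period 3), so there are 2 interleaved tracks.
Stream A: 12, 15, 18, 21, 24, 27, 30, 33. Arithmetic, step +3.
Stream B: 3, 9, 27, 81. Powers 3^1, 3^2, 3^3, ….
Position 13 falls in stream A as its term 9, giving 36.
The 14th slot belongs to stream A; its 10th term is 39.
The 15th slot belongs to stream B; its 5th term is 243.

36, 39, 243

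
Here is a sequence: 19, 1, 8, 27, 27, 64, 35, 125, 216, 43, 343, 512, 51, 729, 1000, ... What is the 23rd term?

The slot pattern repeats as ABB (period 3), so there are 2 interleaved tracks.
Stream A = 19, 27, 35, 43, 51: arithmetic with common difference +8.
Stream B = 1, 8, 27, 64, 125, 216, 343, 512, 729, 1000: perfect cubes starting at 1³.
Position 23 → stream B, term 15 = 3375.

3375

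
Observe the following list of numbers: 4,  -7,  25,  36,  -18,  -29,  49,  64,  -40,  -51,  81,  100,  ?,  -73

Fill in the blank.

Reading positions in blocks of 4 reveals the pattern AABB — 2 tracks woven together.
Track A = 4, -7, -18, -29, -40, -51, ?, -73: arithmetic, step −11.
Track B = 25, 36, 49, 64, 81, 100: consecutive squares n² from n = 5.
Track A's pattern makes the blank -62.

-62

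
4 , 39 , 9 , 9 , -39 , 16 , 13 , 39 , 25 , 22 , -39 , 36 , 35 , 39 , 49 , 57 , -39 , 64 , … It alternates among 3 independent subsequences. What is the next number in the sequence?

92

Taking every 3rd term gives 3 separate tracks.
Subsequence A: 4, 9, 13, 22, 35, 57. A Fibonacci-like recurrence a_n = a_{n-1} + a_{n-2}.
Subsequence B: 39, -39, 39, -39, 39, -39. The oscillation 39·(−1)^(n+1).
Subsequence C: 9, 16, 25, 36, 49, 64. Perfect squares starting at 3².
The 19th slot belongs to subsequence A; its 7th term is 92.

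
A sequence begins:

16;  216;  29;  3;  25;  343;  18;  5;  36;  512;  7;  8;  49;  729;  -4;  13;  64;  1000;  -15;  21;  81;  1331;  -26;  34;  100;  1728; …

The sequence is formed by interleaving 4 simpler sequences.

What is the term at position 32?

89

Split by position mod 4 into 4 tracks.
Stream A = 16, 25, 36, 49, 64, 81, 100: the squares 4², 5², 6², ….
Stream B = 216, 343, 512, 729, 1000, 1331, 1728: the cubes 6³, 7³, 8³, ….
Stream C = 29, 18, 7, -4, -15, -26: arithmetic, step −11.
Stream D = 3, 5, 8, 13, 21, 34: Fibonacci-style (each term is the sum of the two before it).
The 32nd slot belongs to stream D; its 8th term is 89.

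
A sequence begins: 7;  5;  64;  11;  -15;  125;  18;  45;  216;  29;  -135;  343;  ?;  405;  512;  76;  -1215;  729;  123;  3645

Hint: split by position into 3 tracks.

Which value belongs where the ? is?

Split by position mod 3 into 3 tracks.
Track A = 7, 11, 18, 29, ?, 76, 123: each term equals the sum of the previous two.
Track B = 5, -15, 45, -135, 405, -1215, 3645: multiplying by -3 each time.
Track C = 64, 125, 216, 343, 512, 729: consecutive cubes n³ from n = 4.
Track A's pattern makes the blank 47.

47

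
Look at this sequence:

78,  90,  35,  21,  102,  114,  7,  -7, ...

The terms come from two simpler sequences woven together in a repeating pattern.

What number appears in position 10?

Reading positions in blocks of 4 reveals the pattern AABB — 2 tracks woven together.
Stream A is 78, 90, 102, 114, which is linear: a_n = 66 + 12·n.
Stream B is 35, 21, 7, -7, which is arithmetic with common difference −14.
Position 10 → stream A, term 6 = 138.

138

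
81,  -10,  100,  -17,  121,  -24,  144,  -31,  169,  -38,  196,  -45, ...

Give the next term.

225

Taking every 2nd term gives 2 separate tracks.
Track A: 81, 100, 121, 144, 169, 196. Perfect squares starting at 9².
Track B: -10, -17, -24, -31, -38, -45. Arithmetic, step −7.
The 13th slot belongs to track A; its 7th term is 225.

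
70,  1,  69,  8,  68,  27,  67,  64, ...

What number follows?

Taking every 2nd term gives 2 separate tracks.
Track A: 70, 69, 68, 67. Linear: a_n = 71 − n.
Track B: 1, 8, 27, 64. The cubes 1³, 2³, 3³, ….
The 9th slot belongs to track A; its 5th term is 66.

66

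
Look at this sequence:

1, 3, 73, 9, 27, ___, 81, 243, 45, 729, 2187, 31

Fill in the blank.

59

Positions follow the repeating pattern AAB; grouping by letter gives 2 tracks.
Stream A is 1, 3, 9, 27, 81, 243, 729, 2187, which is geometric with ratio 3.
Stream B is 73, ?, 45, 31, which is arithmetic with common difference −14.
The gap is stream B's term 2; the rule gives 59.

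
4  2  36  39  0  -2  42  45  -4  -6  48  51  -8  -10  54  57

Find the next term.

The slot pattern repeats as AABB (period 4), so there are 2 interleaved tracks.
Subsequence A is 4, 2, 0, -2, -4, -6, -8, -10, which is linear: a_n = 6 − 2·n.
Subsequence B is 36, 39, 42, 45, 48, 51, 54, 57, which is adding 3 each time.
Term 17 comes from subsequence A (its 9th entry): -12.

-12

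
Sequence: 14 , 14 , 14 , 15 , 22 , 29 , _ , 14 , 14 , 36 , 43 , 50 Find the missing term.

14

The slot pattern repeats as AAABBB (period 6), so there are 2 interleaved tracks.
Track A: 14, 14, 14, ?, 14, 14 (constant 14).
Track B: 15, 22, 29, 36, 43, 50 (adding 7 each time).
The gap is track A's term 4; the rule gives 14.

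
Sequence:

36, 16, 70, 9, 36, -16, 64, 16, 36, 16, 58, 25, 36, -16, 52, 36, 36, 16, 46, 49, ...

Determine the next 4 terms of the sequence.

36, -16, 40, 64

Split by position mod 4 into 4 tracks.
Stream A: 36, 36, 36, 36, 36. Always 36.
Stream B: 16, -16, 16, -16, 16. Alternating ±16.
Stream C: 70, 64, 58, 52, 46. Arithmetic with common difference −6.
Stream D: 9, 16, 25, 36, 49. The squares 3², 4², 5², ….
Term 21 comes from stream A (its 6th entry): 36.
Term 22 comes from stream B (its 6th entry): -16.
Term 23 comes from stream C (its 6th entry): 40.
Term 24 comes from stream D (its 6th entry): 64.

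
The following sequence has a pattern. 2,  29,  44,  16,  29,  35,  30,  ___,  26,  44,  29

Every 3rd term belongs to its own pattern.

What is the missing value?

29

Taking every 3rd term gives 3 separate tracks.
Stream A: 2, 16, 30, 44. Arithmetic, step +14.
Stream B: 29, 29, ?, 29. Constant 29.
Stream C: 44, 35, 26. Linear: a_n = 53 − 9·n.
Stream B's pattern makes the blank 29.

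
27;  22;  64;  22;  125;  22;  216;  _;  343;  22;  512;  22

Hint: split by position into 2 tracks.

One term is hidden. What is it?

22

Split by position mod 2 into 2 tracks.
Stream A = 27, 64, 125, 216, 343, 512: perfect cubes starting at 3³.
Stream B = 22, 22, 22, ?, 22, 22: the constant sequence 22.
Filling stream B at index 4 by its rule yields 22.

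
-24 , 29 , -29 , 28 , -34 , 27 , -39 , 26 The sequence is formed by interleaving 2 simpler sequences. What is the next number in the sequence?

-44

Positions 1, 3, 5, … form one subsequence and positions 2, 4, 6, … form another.
Subsequence A is -24, -29, -34, -39, which is linear: a_n = -19 − 5·n.
Subsequence B is 29, 28, 27, 26, which is linear: a_n = 30 − n.
Position 9 falls in subsequence A as its term 5, giving -44.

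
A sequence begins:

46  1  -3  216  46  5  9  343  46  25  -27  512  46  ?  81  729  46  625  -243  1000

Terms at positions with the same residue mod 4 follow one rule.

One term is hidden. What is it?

Taking every 4th term gives 4 separate tracks.
Stream A: 46, 46, 46, 46, 46 — always 46.
Stream B: 1, 5, 25, ?, 625 — successive powers of 5.
Stream C: -3, 9, -27, 81, -243 — multiplying by -3 each time.
Stream D: 216, 343, 512, 729, 1000 — perfect cubes starting at 6³.
Stream B's pattern makes the blank 125.

125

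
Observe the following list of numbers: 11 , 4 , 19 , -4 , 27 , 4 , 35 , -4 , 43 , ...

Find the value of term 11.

51

Taking every 2nd term gives 2 separate tracks.
Track A is 11, 19, 27, 35, 43, which is arithmetic with common difference +8.
Track B is 4, -4, 4, -4, which is oscillating between 4 and -4.
Position 11 falls in track A as its term 6, giving 51.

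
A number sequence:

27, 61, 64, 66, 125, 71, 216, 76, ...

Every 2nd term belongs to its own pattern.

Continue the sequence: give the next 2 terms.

Positions 1, 3, 5, … form one subsequence and positions 2, 4, 6, … form another.
Subsequence A: 27, 64, 125, 216 — the cubes 3³, 4³, 5³, ….
Subsequence B: 61, 66, 71, 76 — arithmetic with common difference +5.
Position 9 → subsequence A, term 5 = 343.
Term 10 comes from subsequence B (its 5th entry): 81.

343, 81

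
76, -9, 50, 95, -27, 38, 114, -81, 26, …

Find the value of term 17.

-2187

The terms cycle through 3 interleaved subsequences.
Track A is 76, 95, 114, which is linear: a_n = 57 + 19·n.
Track B is -9, -27, -81, which is geometric, ×3 each step.
Track C is 50, 38, 26, which is arithmetic with common difference −12.
The 17th slot belongs to track B; its 6th term is -2187.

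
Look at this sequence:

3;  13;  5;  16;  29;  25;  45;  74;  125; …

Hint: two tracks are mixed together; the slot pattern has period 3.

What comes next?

119

Positions follow the repeating pattern AAB; grouping by letter gives 2 tracks.
Stream A: 3, 13, 16, 29, 45, 74 (a Fibonacci-like recurrence a_n = a_{n-1} + a_{n-2}).
Stream B: 5, 25, 125 (powers of 5).
Term 10 comes from stream A (its 7th entry): 119.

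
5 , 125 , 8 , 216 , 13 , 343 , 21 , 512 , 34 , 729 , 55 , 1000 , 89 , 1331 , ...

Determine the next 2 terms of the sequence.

144, 1728

Odd-indexed and even-indexed terms follow separate rules.
Stream A: 5, 8, 13, 21, 34, 55, 89 — each term equals the sum of the previous two.
Stream B: 125, 216, 343, 512, 729, 1000, 1331 — consecutive cubes n³ from n = 5.
Position 15 → stream A, term 8 = 144.
Position 16 falls in stream B as its term 8, giving 1728.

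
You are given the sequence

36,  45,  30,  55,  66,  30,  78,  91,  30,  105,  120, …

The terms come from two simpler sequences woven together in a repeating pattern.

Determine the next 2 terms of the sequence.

30, 136

The slot pattern repeats as AAB (period 3), so there are 2 interleaved tracks.
Track A: 36, 45, 55, 66, 78, 91, 105, 120 (triangular numbers n(n+1)/2 for n = 8, 9, …).
Track B: 30, 30, 30 (constant 30).
Position 12 → track B, term 4 = 30.
The 13th slot belongs to track A; its 9th term is 136.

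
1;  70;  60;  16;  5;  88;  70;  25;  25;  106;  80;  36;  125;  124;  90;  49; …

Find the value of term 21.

Split by position mod 4 into 4 tracks.
Subsequence A: 1, 5, 25, 125. Successive powers of 5.
Subsequence B: 70, 88, 106, 124. Linear: a_n = 52 + 18·n.
Subsequence C: 60, 70, 80, 90. Linear: a_n = 50 + 10·n.
Subsequence D: 16, 25, 36, 49. Consecutive squares n² from n = 4.
The 21st slot belongs to subsequence A; its 6th term is 3125.

3125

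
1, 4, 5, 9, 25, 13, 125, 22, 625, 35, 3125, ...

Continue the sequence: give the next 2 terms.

57, 15625

Odd-indexed and even-indexed terms follow separate rules.
Subsequence A: 1, 5, 25, 125, 625, 3125. Geometric, ×5 each step.
Subsequence B: 4, 9, 13, 22, 35. Fibonacci-style (each term is the sum of the two before it).
The 12th slot belongs to subsequence B; its 6th term is 57.
Position 13 → subsequence A, term 7 = 15625.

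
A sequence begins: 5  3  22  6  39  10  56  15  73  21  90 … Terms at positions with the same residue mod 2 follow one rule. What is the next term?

28

Positions 1, 3, 5, … form one subsequence and positions 2, 4, 6, … form another.
Subsequence A: 5, 22, 39, 56, 73, 90 (linear: a_n = -12 + 17·n).
Subsequence B: 3, 6, 10, 15, 21 (triangular numbers n(n+1)/2 for n = 2, 3, …).
Position 12 falls in subsequence B as its term 6, giving 28.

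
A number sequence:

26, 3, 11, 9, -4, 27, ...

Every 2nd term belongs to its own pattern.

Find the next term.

-19

The terms cycle through 2 interleaved subsequences.
Track A = 26, 11, -4: subtracting 15 each time.
Track B = 3, 9, 27: powers of 3.
Position 7 → track A, term 4 = -19.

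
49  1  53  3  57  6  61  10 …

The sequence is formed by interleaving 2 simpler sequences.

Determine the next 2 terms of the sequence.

Positions 1, 3, 5, … form one subsequence and positions 2, 4, 6, … form another.
Track A = 49, 53, 57, 61: arithmetic, step +4.
Track B = 1, 3, 6, 10: the triangular numbers T_1, T_2, ….
Position 9 → track A, term 5 = 65.
The 10th slot belongs to track B; its 5th term is 15.

65, 15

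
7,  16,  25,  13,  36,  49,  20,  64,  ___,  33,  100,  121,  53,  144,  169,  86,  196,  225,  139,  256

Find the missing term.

Positions follow the repeating pattern ABB; grouping by letter gives 2 tracks.
Track A = 7, 13, 20, 33, 53, 86, 139: a Fibonacci-like recurrence a_n = a_{n-1} + a_{n-2}.
Track B = 16, 25, 36, 49, 64, ?, 100, 121, 144, 169, 196, 225, 256: the squares 4², 5², 6², ….
Filling track B at index 6 by its rule yields 81.

81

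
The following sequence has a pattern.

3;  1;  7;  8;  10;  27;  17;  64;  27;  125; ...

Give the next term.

The terms cycle through 2 interleaved subsequences.
Track A: 3, 7, 10, 17, 27 — Fibonacci-style (each term is the sum of the two before it).
Track B: 1, 8, 27, 64, 125 — the cubes 1³, 2³, 3³, ….
Term 11 comes from track A (its 6th entry): 44.

44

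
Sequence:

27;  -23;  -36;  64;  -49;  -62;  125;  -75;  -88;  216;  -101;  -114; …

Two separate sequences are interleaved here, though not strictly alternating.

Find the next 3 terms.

The slot pattern repeats as ABB (period 3), so there are 2 interleaved tracks.
Track A: 27, 64, 125, 216 — perfect cubes starting at 3³.
Track B: -23, -36, -49, -62, -75, -88, -101, -114 — subtracting 13 each time.
The 13th slot belongs to track A; its 5th term is 343.
Position 14 → track B, term 9 = -127.
Position 15 → track B, term 10 = -140.

343, -127, -140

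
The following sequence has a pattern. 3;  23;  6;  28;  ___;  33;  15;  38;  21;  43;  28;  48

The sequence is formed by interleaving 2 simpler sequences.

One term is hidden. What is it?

10

Positions 1, 3, 5, … form one subsequence and positions 2, 4, 6, … form another.
Subsequence A is 3, 6, ?, 15, 21, 28, which is triangular numbers starting at T_2.
Subsequence B is 23, 28, 33, 38, 43, 48, which is adding 5 each time.
So the missing entry in subsequence A is 10.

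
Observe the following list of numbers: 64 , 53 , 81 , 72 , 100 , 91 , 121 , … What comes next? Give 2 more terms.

Positions 1, 3, 5, … form one subsequence and positions 2, 4, 6, … form another.
Subsequence A is 64, 81, 100, 121, which is the squares 8², 9², 10², ….
Subsequence B is 53, 72, 91, which is arithmetic with common difference +19.
Position 8 falls in subsequence B as its term 4, giving 110.
The 9th slot belongs to subsequence A; its 5th term is 144.

110, 144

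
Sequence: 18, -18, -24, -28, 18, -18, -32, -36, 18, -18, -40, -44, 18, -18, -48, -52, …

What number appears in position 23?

-64

The slot pattern repeats as AABB (period 4), so there are 2 interleaved tracks.
Track A: 18, -18, 18, -18, 18, -18, 18, -18. The oscillation 18·(−1)^(n+1).
Track B: -24, -28, -32, -36, -40, -44, -48, -52. Arithmetic, step −4.
Position 23 → track B, term 11 = -64.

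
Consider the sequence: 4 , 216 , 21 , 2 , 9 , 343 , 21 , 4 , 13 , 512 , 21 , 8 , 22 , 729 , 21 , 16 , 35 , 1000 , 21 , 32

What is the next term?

The terms cycle through 4 interleaved subsequences.
Track A = 4, 9, 13, 22, 35: each term equals the sum of the previous two.
Track B = 216, 343, 512, 729, 1000: perfect cubes starting at 6³.
Track C = 21, 21, 21, 21, 21: constant 21.
Track D = 2, 4, 8, 16, 32: powers of 2.
Position 21 falls in track A as its term 6, giving 57.

57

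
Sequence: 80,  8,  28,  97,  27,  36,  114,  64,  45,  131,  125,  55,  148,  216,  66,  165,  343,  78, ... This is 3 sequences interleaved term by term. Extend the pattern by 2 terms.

182, 512

The terms cycle through 3 interleaved subsequences.
Subsequence A: 80, 97, 114, 131, 148, 165. Linear: a_n = 63 + 17·n.
Subsequence B: 8, 27, 64, 125, 216, 343. Consecutive cubes n³ from n = 2.
Subsequence C: 28, 36, 45, 55, 66, 78. The triangular numbers T_7, T_8, ….
Position 19 falls in subsequence A as its term 7, giving 182.
The 20th slot belongs to subsequence B; its 7th term is 512.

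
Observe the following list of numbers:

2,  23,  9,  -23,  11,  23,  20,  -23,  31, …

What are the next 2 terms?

23, 51

The terms cycle through 2 interleaved subsequences.
Track A: 2, 9, 11, 20, 31. A Fibonacci-like recurrence a_n = a_{n-1} + a_{n-2}.
Track B: 23, -23, 23, -23. Alternating ±23.
Term 10 comes from track B (its 5th entry): 23.
The 11th slot belongs to track A; its 6th term is 51.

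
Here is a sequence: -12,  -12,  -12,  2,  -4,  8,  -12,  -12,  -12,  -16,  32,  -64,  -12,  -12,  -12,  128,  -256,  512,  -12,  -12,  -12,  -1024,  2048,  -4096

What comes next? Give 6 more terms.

The slot pattern repeats as AAABBB (period 6), so there are 2 interleaved tracks.
Subsequence A = -12, -12, -12, -12, -12, -12, -12, -12, -12, -12, -12, -12: always -12.
Subsequence B = 2, -4, 8, -16, 32, -64, 128, -256, 512, -1024, 2048, -4096: geometric with ratio -2.
Position 25 falls in subsequence A as its term 13, giving -12.
Term 26 comes from subsequence A (its 14th entry): -12.
Position 27 falls in subsequence A as its term 15, giving -12.
The 28th slot belongs to subsequence B; its 13th term is 8192.
Position 29 falls in subsequence B as its term 14, giving -16384.
Term 30 comes from subsequence B (its 15th entry): 32768.

-12, -12, -12, 8192, -16384, 32768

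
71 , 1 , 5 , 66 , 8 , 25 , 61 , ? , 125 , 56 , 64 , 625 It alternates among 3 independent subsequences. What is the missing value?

Split by position mod 3 into 3 tracks.
Stream A: 71, 66, 61, 56. Arithmetic with common difference −5.
Stream B: 1, 8, ?, 64. Perfect cubes starting at 1³.
Stream C: 5, 25, 125, 625. Powers 5^1, 5^2, 5^3, ….
Filling stream B at index 3 by its rule yields 27.

27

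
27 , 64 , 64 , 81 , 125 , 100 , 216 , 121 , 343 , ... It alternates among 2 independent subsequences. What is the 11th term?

512

The terms cycle through 2 interleaved subsequences.
Subsequence A = 27, 64, 125, 216, 343: perfect cubes starting at 3³.
Subsequence B = 64, 81, 100, 121: the squares 8², 9², 10², ….
The 11th slot belongs to subsequence A; its 6th term is 512.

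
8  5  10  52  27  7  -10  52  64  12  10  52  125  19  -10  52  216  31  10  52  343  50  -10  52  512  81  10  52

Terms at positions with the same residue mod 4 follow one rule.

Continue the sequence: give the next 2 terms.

Taking every 4th term gives 4 separate tracks.
Stream A = 8, 27, 64, 125, 216, 343, 512: consecutive cubes n³ from n = 2.
Stream B = 5, 7, 12, 19, 31, 50, 81: a Fibonacci-like recurrence a_n = a_{n-1} + a_{n-2}.
Stream C = 10, -10, 10, -10, 10, -10, 10: the oscillation 10·(−1)^(n+1).
Stream D = 52, 52, 52, 52, 52, 52, 52: the constant sequence 52.
The 29th slot belongs to stream A; its 8th term is 729.
Position 30 → stream B, term 8 = 131.

729, 131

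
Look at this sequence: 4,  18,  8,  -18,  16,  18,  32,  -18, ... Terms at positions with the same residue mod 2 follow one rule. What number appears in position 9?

64

Taking every 2nd term gives 2 separate tracks.
Stream A = 4, 8, 16, 32: powers of 2.
Stream B = 18, -18, 18, -18: alternating ±18.
Position 9 falls in stream A as its term 5, giving 64.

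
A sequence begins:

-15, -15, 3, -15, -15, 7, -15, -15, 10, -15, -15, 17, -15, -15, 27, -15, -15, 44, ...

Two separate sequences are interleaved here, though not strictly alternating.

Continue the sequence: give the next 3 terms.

-15, -15, 71

Reading positions in blocks of 3 reveals the pattern AAB — 2 tracks woven together.
Subsequence A = -15, -15, -15, -15, -15, -15, -15, -15, -15, -15, -15, -15: the constant sequence -15.
Subsequence B = 3, 7, 10, 17, 27, 44: a Fibonacci-like recurrence a_n = a_{n-1} + a_{n-2}.
Position 19 falls in subsequence A as its term 13, giving -15.
The 20th slot belongs to subsequence A; its 14th term is -15.
Position 21 → subsequence B, term 7 = 71.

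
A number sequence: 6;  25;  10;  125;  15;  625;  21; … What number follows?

3125

Split by position mod 2 into 2 tracks.
Track A is 6, 10, 15, 21, which is triangular numbers starting at T_3.
Track B is 25, 125, 625, which is successive powers of 5.
The 8th slot belongs to track B; its 4th term is 3125.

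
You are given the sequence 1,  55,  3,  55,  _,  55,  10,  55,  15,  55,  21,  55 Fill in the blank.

Split by position mod 2 into 2 tracks.
Track A: 1, 3, ?, 10, 15, 21 — triangular numbers n(n+1)/2 for n = 1, 2, ….
Track B: 55, 55, 55, 55, 55, 55 — always 55.
Filling track A at index 3 by its rule yields 6.

6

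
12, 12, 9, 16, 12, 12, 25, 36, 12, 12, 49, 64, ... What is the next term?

12

Reading positions in blocks of 4 reveals the pattern AABB — 2 tracks woven together.
Track A: 12, 12, 12, 12, 12, 12 — constant 12.
Track B: 9, 16, 25, 36, 49, 64 — the squares 3², 4², 5², ….
The 13th slot belongs to track A; its 7th term is 12.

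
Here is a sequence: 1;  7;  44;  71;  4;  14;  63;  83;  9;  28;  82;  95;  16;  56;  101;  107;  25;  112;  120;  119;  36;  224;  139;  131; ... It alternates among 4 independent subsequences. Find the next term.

49

The terms cycle through 4 interleaved subsequences.
Track A is 1, 4, 9, 16, 25, 36, which is consecutive squares n² from n = 1.
Track B is 7, 14, 28, 56, 112, 224, which is multiplying by 2 each time.
Track C is 44, 63, 82, 101, 120, 139, which is adding 19 each time.
Track D is 71, 83, 95, 107, 119, 131, which is adding 12 each time.
Position 25 falls in track A as its term 7, giving 49.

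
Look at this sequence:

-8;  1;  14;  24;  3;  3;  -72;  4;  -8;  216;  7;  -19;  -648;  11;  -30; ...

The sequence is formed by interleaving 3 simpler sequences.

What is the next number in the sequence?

1944

Split by position mod 3: positions 1, 4, 7, … form one track, and each other residue class forms its own.
Track A is -8, 24, -72, 216, -648, which is geometric with ratio -3.
Track B is 1, 3, 4, 7, 11, which is Fibonacci-style (each term is the sum of the two before it).
Track C is 14, 3, -8, -19, -30, which is arithmetic with common difference −11.
The 16th slot belongs to track A; its 6th term is 1944.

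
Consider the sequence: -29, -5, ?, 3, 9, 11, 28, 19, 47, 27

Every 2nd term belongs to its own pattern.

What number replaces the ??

-10

Odd-indexed and even-indexed terms follow separate rules.
Subsequence A: -29, ?, 9, 28, 47. Adding 19 each time.
Subsequence B: -5, 3, 11, 19, 27. Arithmetic, step +8.
The gap is subsequence A's term 2; the rule gives -10.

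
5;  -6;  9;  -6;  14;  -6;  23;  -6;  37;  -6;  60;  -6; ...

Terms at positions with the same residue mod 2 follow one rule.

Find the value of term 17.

254

Positions 1, 3, 5, … form one subsequence and positions 2, 4, 6, … form another.
Stream A: 5, 9, 14, 23, 37, 60 — a Fibonacci-like recurrence a_n = a_{n-1} + a_{n-2}.
Stream B: -6, -6, -6, -6, -6, -6 — the constant sequence -6.
Position 17 → stream A, term 9 = 254.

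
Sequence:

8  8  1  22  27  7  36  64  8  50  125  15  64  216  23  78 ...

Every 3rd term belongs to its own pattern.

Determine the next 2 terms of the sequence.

The terms cycle through 3 interleaved subsequences.
Subsequence A = 8, 22, 36, 50, 64, 78: arithmetic with common difference +14.
Subsequence B = 8, 27, 64, 125, 216: the cubes 2³, 3³, 4³, ….
Subsequence C = 1, 7, 8, 15, 23: a Fibonacci-like recurrence a_n = a_{n-1} + a_{n-2}.
Position 17 → subsequence B, term 6 = 343.
Position 18 falls in subsequence C as its term 6, giving 38.

343, 38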